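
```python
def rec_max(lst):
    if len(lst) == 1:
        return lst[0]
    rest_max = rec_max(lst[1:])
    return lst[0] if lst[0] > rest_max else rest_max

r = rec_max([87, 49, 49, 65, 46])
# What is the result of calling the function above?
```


rec_max([87, 49, 49, 65, 46])
= compare 87 with rec_max([49, 49, 65, 46])
= compare 49 with rec_max([49, 65, 46])
= compare 49 with rec_max([65, 46])
= compare 65 with rec_max([46])
Base: rec_max([46]) = 46
compare 65 with 46: max = 65
compare 49 with 65: max = 65
compare 49 with 65: max = 65
compare 87 with 65: max = 87
= 87


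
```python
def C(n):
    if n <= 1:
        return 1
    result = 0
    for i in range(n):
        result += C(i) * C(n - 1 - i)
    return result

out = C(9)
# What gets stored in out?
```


C(9)
= sum of C(i) * C(9-1-i) for i in 0..8
First compute sub-values bottom-up:
  C(0) = 1, C(1) = 1
  C(2) = 1*1 + 1*1 = 2
  C(3) = 1*2 + 1*1 + 2*1 = 5
  C(4) = 1*5 + 1*2 + 2*1 + 5*1 = 14
  C(5) = 1*14 + 1*5 + 2*2 + 5*1 + 14*1 = 42
  C(6) = 1*42 + 1*14 + 2*5 + 5*2 + 14*1 + 42*1 = 132
  C(7) = 1*132 + 1*42 + 2*14 + 5*5 + 14*2 + 42*1 + 132*1 = 429
  C(8) = 1*429 + 1*132 + 2*42 + 5*14 + 14*5 + 42*2 + 132*1 + 429*1 = 1430
Now C(9):
  C(0)*C(8) = 1*1430 = 1430
  C(1)*C(7) = 1*429 = 429
  C(2)*C(6) = 2*132 = 264
  C(3)*C(5) = 5*42 = 210
  C(4)*C(4) = 14*14 = 196
  C(5)*C(3) = 42*5 = 210
  C(6)*C(2) = 132*2 = 264
  C(7)*C(1) = 429*1 = 429
  C(8)*C(0) = 1430*1 = 1430
= 1430 + 429 + 264 + 210 + 196 + 210 + 264 + 429 + 1430
= 4862


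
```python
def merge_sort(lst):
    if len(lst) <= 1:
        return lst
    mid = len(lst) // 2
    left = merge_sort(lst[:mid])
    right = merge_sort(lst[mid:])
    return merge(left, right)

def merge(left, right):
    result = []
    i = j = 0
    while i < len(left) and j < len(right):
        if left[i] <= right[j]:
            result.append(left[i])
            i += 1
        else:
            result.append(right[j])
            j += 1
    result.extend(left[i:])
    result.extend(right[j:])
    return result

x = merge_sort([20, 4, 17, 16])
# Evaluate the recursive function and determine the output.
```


merge_sort([20, 4, 17, 16])
Split into [20, 4] and [17, 16]
Left sorted: [4, 20]
Right sorted: [16, 17]
Merge [4, 20] and [16, 17]
= [4, 16, 17, 20]


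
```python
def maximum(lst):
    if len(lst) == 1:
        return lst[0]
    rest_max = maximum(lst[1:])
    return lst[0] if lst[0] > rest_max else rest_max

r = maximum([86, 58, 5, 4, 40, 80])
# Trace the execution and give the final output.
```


maximum([86, 58, 5, 4, 40, 80])
= compare 86 with maximum([58, 5, 4, 40, 80])
= compare 58 with maximum([5, 4, 40, 80])
= compare 5 with maximum([4, 40, 80])
= compare 4 with maximum([40, 80])
= compare 40 with maximum([80])
Base: maximum([80]) = 80
compare 40 with 80: max = 80
compare 4 with 80: max = 80
compare 5 with 80: max = 80
compare 58 with 80: max = 80
compare 86 with 80: max = 86
= 86


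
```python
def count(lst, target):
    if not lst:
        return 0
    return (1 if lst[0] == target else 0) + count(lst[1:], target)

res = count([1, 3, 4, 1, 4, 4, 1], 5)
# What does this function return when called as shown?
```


count([1, 3, 4, 1, 4, 4, 1], 5)
lst[0]=1 != 5: 0 + count([3, 4, 1, 4, 4, 1], 5)
lst[0]=3 != 5: 0 + count([4, 1, 4, 4, 1], 5)
lst[0]=4 != 5: 0 + count([1, 4, 4, 1], 5)
lst[0]=1 != 5: 0 + count([4, 4, 1], 5)
lst[0]=4 != 5: 0 + count([4, 1], 5)
lst[0]=4 != 5: 0 + count([1], 5)
lst[0]=1 != 5: 0 + count([], 5)
= 0


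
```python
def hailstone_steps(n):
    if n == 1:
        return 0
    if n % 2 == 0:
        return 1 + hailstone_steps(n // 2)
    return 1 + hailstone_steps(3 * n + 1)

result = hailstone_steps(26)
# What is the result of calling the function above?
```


hailstone_steps(26)
26 is even -> hailstone_steps(13)
13 is odd -> 3*13+1 = 40 -> hailstone_steps(40)
40 is even -> hailstone_steps(20)
20 is even -> hailstone_steps(10)
10 is even -> hailstone_steps(5)
5 is odd -> 3*5+1 = 16 -> hailstone_steps(16)
16 is even -> hailstone_steps(8)
8 is even -> hailstone_steps(4)
4 is even -> hailstone_steps(2)
2 is even -> hailstone_steps(1)
Reached 1 after 10 steps
= 10


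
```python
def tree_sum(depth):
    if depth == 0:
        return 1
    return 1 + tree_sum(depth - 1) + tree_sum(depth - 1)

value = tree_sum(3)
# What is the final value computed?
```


tree_sum(3)
= 1 + tree_sum(2) + tree_sum(2)
= 1 + 2 * tree_sum(2)
tree_sum(k) = 2^(k+1) - 1
tree_sum(0) = 1
tree_sum(1) = 3
tree_sum(2) = 7
tree_sum(3) = 15
tree_sum(3) = 2^4 - 1 = 15


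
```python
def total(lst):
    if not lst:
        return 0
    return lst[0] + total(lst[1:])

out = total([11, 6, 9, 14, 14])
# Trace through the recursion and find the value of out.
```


total([11, 6, 9, 14, 14])
= 11 + total([6, 9, 14, 14])
= 11 + 6 + total([9, 14, 14])
= 11 + 6 + 9 + total([14, 14])
= 11 + 6 + 9 + 14 + total([14])
= 11 + 6 + 9 + 14 + 14 + total([])
= 11 + 6 + 9 + 14 + 14 + 0
= 54


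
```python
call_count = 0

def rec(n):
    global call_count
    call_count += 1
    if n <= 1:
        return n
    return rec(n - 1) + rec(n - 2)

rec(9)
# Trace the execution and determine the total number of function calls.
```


rec(9) calls rec(8) and rec(7); each non-base call branches into two more.
Let C(k) = total number of calls made by rec(k), including the call to rec(k) itself.
Base cases: C(0) = 1, C(1) = 1
Recurrence: C(k) = 1 + C(k-1) + C(k-2)
  C(2) = 1 + C(1) + C(0) = 1 + 1 + 1 = 3
  C(3) = 1 + C(2) + C(1) = 1 + 3 + 1 = 5
  C(4) = 1 + C(3) + C(2) = 1 + 5 + 3 = 9
  C(5) = 1 + C(4) + C(3) = 1 + 9 + 5 = 15
  C(6) = 1 + C(5) + C(4) = 1 + 15 + 9 = 25
  C(7) = 1 + C(6) + C(5) = 1 + 25 + 15 = 41
  C(8) = 1 + C(7) + C(6) = 1 + 41 + 25 = 67
  C(9) = 1 + C(8) + C(7) = 1 + 67 + 41 = 109
Total calls = C(9) = 109


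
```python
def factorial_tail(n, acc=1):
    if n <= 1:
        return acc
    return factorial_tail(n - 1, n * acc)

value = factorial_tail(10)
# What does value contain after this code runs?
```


factorial_tail(10, 1)
= factorial_tail(9, 10 * 1) = factorial_tail(9, 10)
= factorial_tail(8, 9 * 10) = factorial_tail(8, 90)
= factorial_tail(7, 8 * 90) = factorial_tail(7, 720)
= factorial_tail(6, 7 * 720) = factorial_tail(6, 5040)
= factorial_tail(5, 6 * 5040) = factorial_tail(5, 30240)
= factorial_tail(4, 5 * 30240) = factorial_tail(4, 151200)
= factorial_tail(3, 4 * 151200) = factorial_tail(3, 604800)
= factorial_tail(2, 3 * 604800) = factorial_tail(2, 1814400)
= factorial_tail(1, 2 * 1814400) = factorial_tail(1, 3628800)
n <= 1, return acc = 3628800


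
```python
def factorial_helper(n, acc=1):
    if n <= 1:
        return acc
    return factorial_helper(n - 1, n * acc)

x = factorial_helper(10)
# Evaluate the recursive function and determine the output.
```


factorial_helper(10, 1)
= factorial_helper(9, 10 * 1) = factorial_helper(9, 10)
= factorial_helper(8, 9 * 10) = factorial_helper(8, 90)
= factorial_helper(7, 8 * 90) = factorial_helper(7, 720)
= factorial_helper(6, 7 * 720) = factorial_helper(6, 5040)
= factorial_helper(5, 6 * 5040) = factorial_helper(5, 30240)
= factorial_helper(4, 5 * 30240) = factorial_helper(4, 151200)
= factorial_helper(3, 4 * 151200) = factorial_helper(3, 604800)
= factorial_helper(2, 3 * 604800) = factorial_helper(2, 1814400)
= factorial_helper(1, 2 * 1814400) = factorial_helper(1, 3628800)
n <= 1, return acc = 3628800


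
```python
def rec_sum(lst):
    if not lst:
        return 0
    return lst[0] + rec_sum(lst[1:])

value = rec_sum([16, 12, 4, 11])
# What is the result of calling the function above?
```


rec_sum([16, 12, 4, 11])
= 16 + rec_sum([12, 4, 11])
= 16 + 12 + rec_sum([4, 11])
= 16 + 12 + 4 + rec_sum([11])
= 16 + 12 + 4 + 11 + rec_sum([])
= 16 + 12 + 4 + 11 + 0
= 43


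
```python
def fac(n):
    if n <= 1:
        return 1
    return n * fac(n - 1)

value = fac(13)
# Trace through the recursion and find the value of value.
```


fac(13)
= 13 * fac(12)
= 13 * 12 * fac(11)
= 13 * 12 * 11 * fac(10)
= 13 * 12 * 11 * 10 * fac(9)
= 13 * 12 * 11 * 10 * 9 * fac(8)
= 13 * 12 * 11 * 10 * 9 * 8 * fac(7)
= 13 * 12 * 11 * 10 * 9 * 8 * 7 * fac(6)
= 13 * 12 * 11 * 10 * 9 * 8 * 7 * 6 * fac(5)
= 13 * 12 * 11 * 10 * 9 * 8 * 7 * 6 * 5 * fac(4)
= 13 * 12 * 11 * 10 * 9 * 8 * 7 * 6 * 5 * 4 * fac(3)
= 13 * 12 * 11 * 10 * 9 * 8 * 7 * 6 * 5 * 4 * 3 * fac(2)
= 13 * 12 * 11 * 10 * 9 * 8 * 7 * 6 * 5 * 4 * 3 * 2 * fac(1)
= 13 * 12 * 11 * 10 * 9 * 8 * 7 * 6 * 5 * 4 * 3 * 2 * 1
= 6227020800


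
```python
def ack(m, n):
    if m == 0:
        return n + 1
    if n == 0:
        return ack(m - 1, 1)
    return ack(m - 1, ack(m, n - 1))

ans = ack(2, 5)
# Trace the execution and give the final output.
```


ack(2, 5)
= ack(1, ack(2, 4))
First compute ack(2, 4) = 11
= ack(1, 11)
= 13


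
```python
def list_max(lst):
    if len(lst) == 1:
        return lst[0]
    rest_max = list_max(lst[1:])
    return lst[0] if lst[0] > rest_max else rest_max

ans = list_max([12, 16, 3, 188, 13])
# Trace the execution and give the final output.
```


list_max([12, 16, 3, 188, 13])
= compare 12 with list_max([16, 3, 188, 13])
= compare 16 with list_max([3, 188, 13])
= compare 3 with list_max([188, 13])
= compare 188 with list_max([13])
Base: list_max([13]) = 13
compare 188 with 13: max = 188
compare 3 with 188: max = 188
compare 16 with 188: max = 188
compare 12 with 188: max = 188
= 188


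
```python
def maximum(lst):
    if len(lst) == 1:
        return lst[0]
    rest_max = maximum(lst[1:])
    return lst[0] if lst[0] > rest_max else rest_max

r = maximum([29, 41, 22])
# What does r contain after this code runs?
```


maximum([29, 41, 22])
= compare 29 with maximum([41, 22])
= compare 41 with maximum([22])
Base: maximum([22]) = 22
compare 41 with 22: max = 41
compare 29 with 41: max = 41
= 41


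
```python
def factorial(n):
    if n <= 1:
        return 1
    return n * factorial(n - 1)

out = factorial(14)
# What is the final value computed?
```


factorial(14)
= 14 * factorial(13)
= 14 * 13 * factorial(12)
= 14 * 13 * 12 * factorial(11)
= 14 * 13 * 12 * 11 * factorial(10)
= 14 * 13 * 12 * 11 * 10 * factorial(9)
= 14 * 13 * 12 * 11 * 10 * 9 * factorial(8)
= 14 * 13 * 12 * 11 * 10 * 9 * 8 * factorial(7)
= 14 * 13 * 12 * 11 * 10 * 9 * 8 * 7 * factorial(6)
= 14 * 13 * 12 * 11 * 10 * 9 * 8 * 7 * 6 * factorial(5)
= 14 * 13 * 12 * 11 * 10 * 9 * 8 * 7 * 6 * 5 * factorial(4)
= 14 * 13 * 12 * 11 * 10 * 9 * 8 * 7 * 6 * 5 * 4 * factorial(3)
= 14 * 13 * 12 * 11 * 10 * 9 * 8 * 7 * 6 * 5 * 4 * 3 * factorial(2)
= 14 * 13 * 12 * 11 * 10 * 9 * 8 * 7 * 6 * 5 * 4 * 3 * 2 * factorial(1)
= 14 * 13 * 12 * 11 * 10 * 9 * 8 * 7 * 6 * 5 * 4 * 3 * 2 * 1
= 87178291200


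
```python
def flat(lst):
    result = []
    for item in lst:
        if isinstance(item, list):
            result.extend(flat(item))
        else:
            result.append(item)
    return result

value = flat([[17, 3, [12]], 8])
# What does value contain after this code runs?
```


flat([[17, 3, [12]], 8])
Processing each element:
  [17, 3, [12]] is a list -> flat recursively -> [17, 3, 12]
  8 is not a list -> append 8
= [17, 3, 12, 8]


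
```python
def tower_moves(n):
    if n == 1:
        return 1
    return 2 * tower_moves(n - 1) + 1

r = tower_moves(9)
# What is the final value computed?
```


tower_moves(9)
= 2 * tower_moves(8) + 1
= 2 * (2 * tower_moves(7) + 1) + 1
= 2 * (2 * (2 * tower_moves(6) + 1) + 1) + 1
= 2 * (2 * (2 * (2 * tower_moves(5) + 1) + 1) + 1) + 1
= 2 * (2 * (2 * (2 * (2 * tower_moves(4) + 1) + 1) + 1) + 1) + 1
= 2 * (2 * (2 * (2 * (2 * (2 * tower_moves(3) + 1) + 1) + 1) + 1) + 1) + 1
= 2 * (2 * (2 * (2 * (2 * (2 * (2 * tower_moves(2) + 1) + 1) + 1) + 1) + 1) + 1) + 1
= 2 * (2 * (2 * (2 * (2 * (2 * (2 * (2 * tower_moves(1) + 1) + 1) + 1) + 1) + 1) + 1) + 1) + 1
Now compute bottom-up:
tower_moves(1) = 1
tower_moves(2) = 2 * 1 + 1 = 3
tower_moves(3) = 2 * 3 + 1 = 7
tower_moves(4) = 2 * 7 + 1 = 15
tower_moves(5) = 2 * 15 + 1 = 31
tower_moves(6) = 2 * 31 + 1 = 63
tower_moves(7) = 2 * 63 + 1 = 127
tower_moves(8) = 2 * 127 + 1 = 255
tower_moves(9) = 2 * 255 + 1 = 511
= 511


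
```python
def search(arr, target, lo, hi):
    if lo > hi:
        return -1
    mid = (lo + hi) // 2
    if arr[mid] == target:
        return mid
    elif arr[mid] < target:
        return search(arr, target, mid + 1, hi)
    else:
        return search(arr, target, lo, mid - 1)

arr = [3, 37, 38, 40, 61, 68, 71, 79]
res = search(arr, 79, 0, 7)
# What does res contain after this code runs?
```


search(arr, 79, 0, 7)
lo=0, hi=7, mid=3, arr[mid]=40
40 < 79, search right half
lo=4, hi=7, mid=5, arr[mid]=68
68 < 79, search right half
lo=6, hi=7, mid=6, arr[mid]=71
71 < 79, search right half
lo=7, hi=7, mid=7, arr[mid]=79
arr[7] == 79, found at index 7
= 7


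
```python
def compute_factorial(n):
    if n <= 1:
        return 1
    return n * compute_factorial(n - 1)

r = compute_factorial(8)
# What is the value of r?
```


compute_factorial(8)
= 8 * compute_factorial(7)
= 8 * 7 * compute_factorial(6)
= 8 * 7 * 6 * compute_factorial(5)
= 8 * 7 * 6 * 5 * compute_factorial(4)
= 8 * 7 * 6 * 5 * 4 * compute_factorial(3)
= 8 * 7 * 6 * 5 * 4 * 3 * compute_factorial(2)
= 8 * 7 * 6 * 5 * 4 * 3 * 2 * compute_factorial(1)
= 8 * 7 * 6 * 5 * 4 * 3 * 2 * 1
= 40320


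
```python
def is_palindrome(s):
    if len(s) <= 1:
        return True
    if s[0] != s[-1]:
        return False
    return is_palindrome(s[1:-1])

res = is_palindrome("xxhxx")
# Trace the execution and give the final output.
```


is_palindrome("xxhxx")
"xxhxx": s[0]='x' == s[-1]='x' -> is_palindrome("xhx")
"xhx": s[0]='x' == s[-1]='x' -> is_palindrome("h")
"h": len <= 1 -> True
= True


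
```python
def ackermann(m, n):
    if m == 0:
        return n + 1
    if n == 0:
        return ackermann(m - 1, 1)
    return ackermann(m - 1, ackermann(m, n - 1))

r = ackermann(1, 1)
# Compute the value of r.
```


ackermann(1, 1)
= ackermann(0, ackermann(1, 0))
First compute ackermann(1, 0) = 2
= ackermann(0, 2)
= 3


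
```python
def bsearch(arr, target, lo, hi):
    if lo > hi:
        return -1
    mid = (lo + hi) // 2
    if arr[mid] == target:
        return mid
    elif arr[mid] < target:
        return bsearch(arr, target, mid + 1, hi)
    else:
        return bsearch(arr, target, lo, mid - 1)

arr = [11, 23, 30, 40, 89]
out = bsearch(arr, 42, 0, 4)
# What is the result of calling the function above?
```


bsearch(arr, 42, 0, 4)
lo=0, hi=4, mid=2, arr[mid]=30
30 < 42, search right half
lo=3, hi=4, mid=3, arr[mid]=40
40 < 42, search right half
lo=4, hi=4, mid=4, arr[mid]=89
89 > 42, search left half
lo > hi, target not found, return -1
= -1


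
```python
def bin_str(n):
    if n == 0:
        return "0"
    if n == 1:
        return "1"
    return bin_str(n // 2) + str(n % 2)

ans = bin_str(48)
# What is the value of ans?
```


bin_str(48)
= bin_str(24) + "0"
= bin_str(12) + "0" + "0"
= bin_str(6) + "0" + "0" + "0"
= bin_str(3) + "0" + "0" + "0" + "0"
= bin_str(1) + "1" + "0" + "0" + "0" + "0"
= "1" + "1" + "0" + "0" + "0" + "0"
= "110000"


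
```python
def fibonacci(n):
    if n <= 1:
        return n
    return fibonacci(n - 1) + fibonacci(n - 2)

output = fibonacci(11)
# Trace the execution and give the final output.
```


fibonacci(11)
= fibonacci(10) + fibonacci(9)
= (fibonacci(9) + fibonacci(8)) + fibonacci(9)
Computing bottom-up: fibonacci(0)=0, fibonacci(1)=1, fibonacci(2)=1, fibonacci(3)=2, fibonacci(4)=3, fibonacci(5)=5, fibonacci(6)=8, fibonacci(7)=13, fibonacci(8)=21, fibonacci(9)=34, fibonacci(10)=55, fibonacci(11)=89
= 89


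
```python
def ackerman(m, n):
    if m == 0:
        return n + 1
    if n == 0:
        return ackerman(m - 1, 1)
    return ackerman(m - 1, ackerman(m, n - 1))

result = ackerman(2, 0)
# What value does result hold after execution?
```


ackerman(2, 0)
n == 0: return ackerman(1, 1)
= ackerman(1, 1) = 3
= 3


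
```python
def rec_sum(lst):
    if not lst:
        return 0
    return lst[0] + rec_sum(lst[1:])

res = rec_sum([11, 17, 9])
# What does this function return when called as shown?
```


rec_sum([11, 17, 9])
= 11 + rec_sum([17, 9])
= 11 + 17 + rec_sum([9])
= 11 + 17 + 9 + rec_sum([])
= 11 + 17 + 9 + 0
= 37


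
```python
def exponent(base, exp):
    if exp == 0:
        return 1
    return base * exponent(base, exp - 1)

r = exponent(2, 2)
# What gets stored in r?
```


exponent(2, 2)
= 2 * exponent(2, 1)
= 2 * 2 * exponent(2, 0)
= 2 * 2 * 1
= 4


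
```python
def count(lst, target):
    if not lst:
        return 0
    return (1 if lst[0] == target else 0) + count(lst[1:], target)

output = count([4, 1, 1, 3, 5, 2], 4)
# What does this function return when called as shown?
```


count([4, 1, 1, 3, 5, 2], 4)
lst[0]=4 == 4: 1 + count([1, 1, 3, 5, 2], 4)
lst[0]=1 != 4: 0 + count([1, 3, 5, 2], 4)
lst[0]=1 != 4: 0 + count([3, 5, 2], 4)
lst[0]=3 != 4: 0 + count([5, 2], 4)
lst[0]=5 != 4: 0 + count([2], 4)
lst[0]=2 != 4: 0 + count([], 4)
= 1


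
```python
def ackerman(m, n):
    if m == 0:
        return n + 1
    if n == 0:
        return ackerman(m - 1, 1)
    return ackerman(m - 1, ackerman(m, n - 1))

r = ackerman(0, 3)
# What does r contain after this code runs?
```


ackerman(0, 3)
m == 0: return 3 + 1 = 4
= 4


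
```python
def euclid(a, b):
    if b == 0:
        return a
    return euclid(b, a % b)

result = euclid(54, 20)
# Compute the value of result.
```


euclid(54, 20)
= euclid(20, 54 % 20) = euclid(20, 14)
= euclid(14, 20 % 14) = euclid(14, 6)
= euclid(6, 14 % 6) = euclid(6, 2)
= euclid(2, 6 % 2) = euclid(2, 0)
b == 0, return a = 2


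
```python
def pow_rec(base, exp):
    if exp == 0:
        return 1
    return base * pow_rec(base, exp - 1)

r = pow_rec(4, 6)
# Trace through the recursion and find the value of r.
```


pow_rec(4, 6)
= 4 * pow_rec(4, 5)
= 4 * 4 * pow_rec(4, 4)
= 4 * 4 * 4 * pow_rec(4, 3)
= 4 * 4 * 4 * 4 * pow_rec(4, 2)
= 4 * 4 * 4 * 4 * 4 * pow_rec(4, 1)
= 4 * 4 * 4 * 4 * 4 * 4 * pow_rec(4, 0)
= 4 * 4 * 4 * 4 * 4 * 4 * 1
= 4096


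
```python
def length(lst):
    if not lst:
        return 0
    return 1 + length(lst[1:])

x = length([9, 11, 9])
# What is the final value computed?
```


length([9, 11, 9])
= 1 + length([11, 9])
= 1 + 1 + length([9])
= 1 + 1 + 1 + length([])
= 1 + 1 + 1 + 0
= 3


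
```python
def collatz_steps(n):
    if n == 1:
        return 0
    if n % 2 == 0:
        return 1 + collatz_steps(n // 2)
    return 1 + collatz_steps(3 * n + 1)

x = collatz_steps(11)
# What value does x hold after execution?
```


collatz_steps(11)
11 is odd -> 3*11+1 = 34 -> collatz_steps(34)
34 is even -> collatz_steps(17)
17 is odd -> 3*17+1 = 52 -> collatz_steps(52)
52 is even -> collatz_steps(26)
26 is even -> collatz_steps(13)
13 is odd -> 3*13+1 = 40 -> collatz_steps(40)
40 is even -> collatz_steps(20)
20 is even -> collatz_steps(10)
10 is even -> collatz_steps(5)
5 is odd -> 3*5+1 = 16 -> collatz_steps(16)
16 is even -> collatz_steps(8)
8 is even -> collatz_steps(4)
4 is even -> collatz_steps(2)
2 is even -> collatz_steps(1)
Reached 1 after 14 steps
= 14


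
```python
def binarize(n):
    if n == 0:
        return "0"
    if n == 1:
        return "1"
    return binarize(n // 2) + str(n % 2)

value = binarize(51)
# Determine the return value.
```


binarize(51)
= binarize(25) + "1"
= binarize(12) + "1" + "1"
= binarize(6) + "0" + "1" + "1"
= binarize(3) + "0" + "0" + "1" + "1"
= binarize(1) + "1" + "0" + "0" + "1" + "1"
= "1" + "1" + "0" + "0" + "1" + "1"
= "110011"


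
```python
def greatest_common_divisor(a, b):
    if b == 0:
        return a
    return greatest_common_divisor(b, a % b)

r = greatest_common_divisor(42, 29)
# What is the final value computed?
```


greatest_common_divisor(42, 29)
= greatest_common_divisor(29, 42 % 29) = greatest_common_divisor(29, 13)
= greatest_common_divisor(13, 29 % 13) = greatest_common_divisor(13, 3)
= greatest_common_divisor(3, 13 % 3) = greatest_common_divisor(3, 1)
= greatest_common_divisor(1, 3 % 1) = greatest_common_divisor(1, 0)
b == 0, return a = 1


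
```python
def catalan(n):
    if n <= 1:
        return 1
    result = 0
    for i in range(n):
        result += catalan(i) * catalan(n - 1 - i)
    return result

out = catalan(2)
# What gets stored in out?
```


catalan(2)
= sum of catalan(i) * catalan(2-1-i) for i in 0..1
  catalan(0)*catalan(1) = 1*1 = 1
  catalan(1)*catalan(0) = 1*1 = 1
= 1 + 1
= 2


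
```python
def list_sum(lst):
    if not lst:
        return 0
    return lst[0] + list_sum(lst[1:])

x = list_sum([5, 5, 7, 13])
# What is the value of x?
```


list_sum([5, 5, 7, 13])
= 5 + list_sum([5, 7, 13])
= 5 + 5 + list_sum([7, 13])
= 5 + 5 + 7 + list_sum([13])
= 5 + 5 + 7 + 13 + list_sum([])
= 5 + 5 + 7 + 13 + 0
= 30


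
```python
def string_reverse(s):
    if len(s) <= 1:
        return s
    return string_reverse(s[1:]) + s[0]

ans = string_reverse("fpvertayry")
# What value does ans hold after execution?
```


string_reverse("fpvertayry")
= string_reverse("pvertayry") + "f"
= string_reverse("vertayry") + "p" + "f"
= string_reverse("ertayry") + "v" + "p" + "f"
= string_reverse("rtayry") + "e" + "v" + "p" + "f"
= string_reverse("tayry") + "r" + "e" + "v" + "p" + "f"
= string_reverse("ayry") + "t" + "r" + "e" + "v" + "p" + "f"
= string_reverse("yry") + "a" + "t" + "r" + "e" + "v" + "p" + "f"
= string_reverse("ry") + "y" + "a" + "t" + "r" + "e" + "v" + "p" + "f"
= string_reverse("y") + "r" + "y" + "a" + "t" + "r" + "e" + "v" + "p" + "f"
= "y" + "r" + "y" + "a" + "t" + "r" + "e" + "v" + "p" + "f"
= "yryatrevpf"


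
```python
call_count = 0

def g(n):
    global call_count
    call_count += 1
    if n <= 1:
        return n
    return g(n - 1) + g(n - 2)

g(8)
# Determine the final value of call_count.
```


g(8) calls g(7) and g(6); each non-base call branches into two more.
Let C(k) = total number of calls made by g(k), including the call to g(k) itself.
Base cases: C(0) = 1, C(1) = 1
Recurrence: C(k) = 1 + C(k-1) + C(k-2)
  C(2) = 1 + C(1) + C(0) = 1 + 1 + 1 = 3
  C(3) = 1 + C(2) + C(1) = 1 + 3 + 1 = 5
  C(4) = 1 + C(3) + C(2) = 1 + 5 + 3 = 9
  C(5) = 1 + C(4) + C(3) = 1 + 9 + 5 = 15
  C(6) = 1 + C(5) + C(4) = 1 + 15 + 9 = 25
  C(7) = 1 + C(6) + C(5) = 1 + 25 + 15 = 41
  C(8) = 1 + C(7) + C(6) = 1 + 41 + 25 = 67
Total calls = C(8) = 67


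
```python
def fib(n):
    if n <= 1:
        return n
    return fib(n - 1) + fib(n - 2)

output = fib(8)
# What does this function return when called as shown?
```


fib(8)
= fib(7) + fib(6)
= (fib(6) + fib(5)) + fib(6)
Computing bottom-up: fib(0)=0, fib(1)=1, fib(2)=1, fib(3)=2, fib(4)=3, fib(5)=5, fib(6)=8, fib(7)=13, fib(8)=21
= 21


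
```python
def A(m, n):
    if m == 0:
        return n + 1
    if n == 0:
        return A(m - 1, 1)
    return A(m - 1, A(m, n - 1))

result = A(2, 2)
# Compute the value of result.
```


A(2, 2)
= A(1, A(2, 1))
First compute A(2, 1) = 5
= A(1, 5)
= 7


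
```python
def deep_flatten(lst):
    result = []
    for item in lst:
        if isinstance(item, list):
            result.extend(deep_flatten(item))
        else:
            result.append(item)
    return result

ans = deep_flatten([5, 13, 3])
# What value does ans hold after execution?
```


deep_flatten([5, 13, 3])
Processing each element:
  5 is not a list -> append 5
  13 is not a list -> append 13
  3 is not a list -> append 3
= [5, 13, 3]


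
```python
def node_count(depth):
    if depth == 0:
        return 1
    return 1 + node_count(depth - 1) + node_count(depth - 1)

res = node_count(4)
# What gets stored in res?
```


node_count(4)
= 1 + node_count(3) + node_count(3)
= 1 + 2 * node_count(3)
node_count(k) = 2^(k+1) - 1
node_count(0) = 1
node_count(1) = 3
node_count(2) = 7
node_count(3) = 15
node_count(4) = 31
node_count(4) = 2^5 - 1 = 31


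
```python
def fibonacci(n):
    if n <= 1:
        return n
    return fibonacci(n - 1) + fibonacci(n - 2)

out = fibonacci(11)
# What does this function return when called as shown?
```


fibonacci(11)
= fibonacci(10) + fibonacci(9)
= (fibonacci(9) + fibonacci(8)) + fibonacci(9)
Computing bottom-up: fibonacci(0)=0, fibonacci(1)=1, fibonacci(2)=1, fibonacci(3)=2, fibonacci(4)=3, fibonacci(5)=5, fibonacci(6)=8, fibonacci(7)=13, fibonacci(8)=21, fibonacci(9)=34, fibonacci(10)=55, fibonacci(11)=89
= 89


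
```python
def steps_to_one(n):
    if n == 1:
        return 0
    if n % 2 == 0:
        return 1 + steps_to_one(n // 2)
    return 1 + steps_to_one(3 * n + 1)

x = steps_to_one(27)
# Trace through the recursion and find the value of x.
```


steps_to_one(27)
27 is odd -> 3*27+1 = 82 -> steps_to_one(82)
82 is even -> steps_to_one(41)
41 is odd -> 3*41+1 = 124 -> steps_to_one(124)
124 is even -> steps_to_one(62)
62 is even -> steps_to_one(31)
31 is odd -> 3*31+1 = 94 -> steps_to_one(94)
94 is even -> steps_to_one(47)
47 is odd -> 3*47+1 = 142 -> steps_to_one(142)
142 is even -> steps_to_one(71)
71 is odd -> 3*71+1 = 214 -> steps_to_one(214)
214 is even -> steps_to_one(107)
107 is odd -> 3*107+1 = 322 -> steps_to_one(322)
322 is even -> steps_to_one(161)
161 is odd -> 3*161+1 = 484 -> steps_to_one(484)
484 is even -> steps_to_one(242)
242 is even -> steps_to_one(121)
121 is odd -> 3*121+1 = 364 -> steps_to_one(364)
364 is even -> steps_to_one(182)
182 is even -> steps_to_one(91)
91 is odd -> 3*91+1 = 274 -> steps_to_one(274)
274 is even -> steps_to_one(137)
137 is odd -> 3*137+1 = 412 -> steps_to_one(412)
412 is even -> steps_to_one(206)
206 is even -> steps_to_one(103)
103 is odd -> 3*103+1 = 310 -> steps_to_one(310)
310 is even -> steps_to_one(155)
155 is odd -> 3*155+1 = 466 -> steps_to_one(466)
466 is even -> steps_to_one(233)
233 is odd -> 3*233+1 = 700 -> steps_to_one(700)
700 is even -> steps_to_one(350)
350 is even -> steps_to_one(175)
175 is odd -> 3*175+1 = 526 -> steps_to_one(526)
526 is even -> steps_to_one(263)
263 is odd -> 3*263+1 = 790 -> steps_to_one(790)
790 is even -> steps_to_one(395)
395 is odd -> 3*395+1 = 1186 -> steps_to_one(1186)
1186 is even -> steps_to_one(593)
593 is odd -> 3*593+1 = 1780 -> steps_to_one(1780)
1780 is even -> steps_to_one(890)
890 is even -> steps_to_one(445)
445 is odd -> 3*445+1 = 1336 -> steps_to_one(1336)
1336 is even -> steps_to_one(668)
668 is even -> steps_to_one(334)
334 is even -> steps_to_one(167)
167 is odd -> 3*167+1 = 502 -> steps_to_one(502)
502 is even -> steps_to_one(251)
251 is odd -> 3*251+1 = 754 -> steps_to_one(754)
754 is even -> steps_to_one(377)
377 is odd -> 3*377+1 = 1132 -> steps_to_one(1132)
1132 is even -> steps_to_one(566)
566 is even -> steps_to_one(283)
283 is odd -> 3*283+1 = 850 -> steps_to_one(850)
850 is even -> steps_to_one(425)
425 is odd -> 3*425+1 = 1276 -> steps_to_one(1276)
1276 is even -> steps_to_one(638)
638 is even -> steps_to_one(319)
319 is odd -> 3*319+1 = 958 -> steps_to_one(958)
958 is even -> steps_to_one(479)
479 is odd -> 3*479+1 = 1438 -> steps_to_one(1438)
1438 is even -> steps_to_one(719)
719 is odd -> 3*719+1 = 2158 -> steps_to_one(2158)
2158 is even -> steps_to_one(1079)
1079 is odd -> 3*1079+1 = 3238 -> steps_to_one(3238)
3238 is even -> steps_to_one(1619)
1619 is odd -> 3*1619+1 = 4858 -> steps_to_one(4858)
4858 is even -> steps_to_one(2429)
2429 is odd -> 3*2429+1 = 7288 -> steps_to_one(7288)
7288 is even -> steps_to_one(3644)
3644 is even -> steps_to_one(1822)
1822 is even -> steps_to_one(911)
911 is odd -> 3*911+1 = 2734 -> steps_to_one(2734)
2734 is even -> steps_to_one(1367)
1367 is odd -> 3*1367+1 = 4102 -> steps_to_one(4102)
4102 is even -> steps_to_one(2051)
2051 is odd -> 3*2051+1 = 6154 -> steps_to_one(6154)
6154 is even -> steps_to_one(3077)
3077 is odd -> 3*3077+1 = 9232 -> steps_to_one(9232)
9232 is even -> steps_to_one(4616)
4616 is even -> steps_to_one(2308)
2308 is even -> steps_to_one(1154)
1154 is even -> steps_to_one(577)
577 is odd -> 3*577+1 = 1732 -> steps_to_one(1732)
1732 is even -> steps_to_one(866)
866 is even -> steps_to_one(433)
433 is odd -> 3*433+1 = 1300 -> steps_to_one(1300)
1300 is even -> steps_to_one(650)
650 is even -> steps_to_one(325)
325 is odd -> 3*325+1 = 976 -> steps_to_one(976)
976 is even -> steps_to_one(488)
488 is even -> steps_to_one(244)
244 is even -> steps_to_one(122)
122 is even -> steps_to_one(61)
61 is odd -> 3*61+1 = 184 -> steps_to_one(184)
184 is even -> steps_to_one(92)
92 is even -> steps_to_one(46)
46 is even -> steps_to_one(23)
23 is odd -> 3*23+1 = 70 -> steps_to_one(70)
70 is even -> steps_to_one(35)
35 is odd -> 3*35+1 = 106 -> steps_to_one(106)
106 is even -> steps_to_one(53)
53 is odd -> 3*53+1 = 160 -> steps_to_one(160)
160 is even -> steps_to_one(80)
80 is even -> steps_to_one(40)
40 is even -> steps_to_one(20)
20 is even -> steps_to_one(10)
10 is even -> steps_to_one(5)
5 is odd -> 3*5+1 = 16 -> steps_to_one(16)
16 is even -> steps_to_one(8)
8 is even -> steps_to_one(4)
4 is even -> steps_to_one(2)
2 is even -> steps_to_one(1)
Reached 1 after 111 steps
= 111


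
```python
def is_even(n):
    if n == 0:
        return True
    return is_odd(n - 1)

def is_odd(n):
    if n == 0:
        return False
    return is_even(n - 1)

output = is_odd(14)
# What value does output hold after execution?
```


is_odd(14)
= is_even(13)
= is_odd(12)
= is_even(11)
= is_odd(10)
= is_even(9)
= is_odd(8)
= is_even(7)
= is_odd(6)
= is_even(5)
= is_odd(4)
= is_even(3)
= is_odd(2)
= is_even(1)
= is_odd(0)
n == 0: return False
= False


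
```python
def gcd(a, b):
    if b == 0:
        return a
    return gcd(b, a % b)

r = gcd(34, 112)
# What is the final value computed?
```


gcd(34, 112)
= gcd(112, 34 % 112) = gcd(112, 34)
= gcd(34, 112 % 34) = gcd(34, 10)
= gcd(10, 34 % 10) = gcd(10, 4)
= gcd(4, 10 % 4) = gcd(4, 2)
= gcd(2, 4 % 2) = gcd(2, 0)
b == 0, return a = 2


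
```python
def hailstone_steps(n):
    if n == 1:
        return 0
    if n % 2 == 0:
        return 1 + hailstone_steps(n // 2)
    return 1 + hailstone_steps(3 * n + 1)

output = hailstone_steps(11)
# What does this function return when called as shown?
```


hailstone_steps(11)
11 is odd -> 3*11+1 = 34 -> hailstone_steps(34)
34 is even -> hailstone_steps(17)
17 is odd -> 3*17+1 = 52 -> hailstone_steps(52)
52 is even -> hailstone_steps(26)
26 is even -> hailstone_steps(13)
13 is odd -> 3*13+1 = 40 -> hailstone_steps(40)
40 is even -> hailstone_steps(20)
20 is even -> hailstone_steps(10)
10 is even -> hailstone_steps(5)
5 is odd -> 3*5+1 = 16 -> hailstone_steps(16)
16 is even -> hailstone_steps(8)
8 is even -> hailstone_steps(4)
4 is even -> hailstone_steps(2)
2 is even -> hailstone_steps(1)
Reached 1 after 14 steps
= 14


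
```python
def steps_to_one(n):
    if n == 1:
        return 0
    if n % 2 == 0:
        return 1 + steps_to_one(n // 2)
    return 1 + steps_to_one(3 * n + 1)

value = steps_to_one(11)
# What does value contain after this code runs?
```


steps_to_one(11)
11 is odd -> 3*11+1 = 34 -> steps_to_one(34)
34 is even -> steps_to_one(17)
17 is odd -> 3*17+1 = 52 -> steps_to_one(52)
52 is even -> steps_to_one(26)
26 is even -> steps_to_one(13)
13 is odd -> 3*13+1 = 40 -> steps_to_one(40)
40 is even -> steps_to_one(20)
20 is even -> steps_to_one(10)
10 is even -> steps_to_one(5)
5 is odd -> 3*5+1 = 16 -> steps_to_one(16)
16 is even -> steps_to_one(8)
8 is even -> steps_to_one(4)
4 is even -> steps_to_one(2)
2 is even -> steps_to_one(1)
Reached 1 after 14 steps
= 14


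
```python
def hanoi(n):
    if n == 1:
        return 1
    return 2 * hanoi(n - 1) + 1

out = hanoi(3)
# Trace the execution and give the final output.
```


hanoi(3)
= 2 * hanoi(2) + 1
= 2 * (2 * hanoi(1) + 1) + 1
Now compute bottom-up:
hanoi(1) = 1
hanoi(2) = 2 * 1 + 1 = 3
hanoi(3) = 2 * 3 + 1 = 7
= 7


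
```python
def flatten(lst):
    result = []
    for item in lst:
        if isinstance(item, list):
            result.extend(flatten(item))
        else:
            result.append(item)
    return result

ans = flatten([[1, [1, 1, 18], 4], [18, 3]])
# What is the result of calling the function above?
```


flatten([[1, [1, 1, 18], 4], [18, 3]])
Processing each element:
  [1, [1, 1, 18], 4] is a list -> flatten recursively -> [1, 1, 1, 18, 4]
  [18, 3] is a list -> flatten recursively -> [18, 3]
= [1, 1, 1, 18, 4, 18, 3]


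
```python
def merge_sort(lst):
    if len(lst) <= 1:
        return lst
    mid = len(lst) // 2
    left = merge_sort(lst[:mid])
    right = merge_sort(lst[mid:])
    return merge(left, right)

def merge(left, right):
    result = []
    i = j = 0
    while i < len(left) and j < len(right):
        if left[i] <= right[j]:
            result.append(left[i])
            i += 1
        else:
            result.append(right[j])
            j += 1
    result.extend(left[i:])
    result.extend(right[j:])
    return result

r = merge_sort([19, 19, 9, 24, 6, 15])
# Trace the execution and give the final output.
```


merge_sort([19, 19, 9, 24, 6, 15])
Split into [19, 19, 9] and [24, 6, 15]
Left sorted: [9, 19, 19]
Right sorted: [6, 15, 24]
Merge [9, 19, 19] and [6, 15, 24]
= [6, 9, 15, 19, 19, 24]


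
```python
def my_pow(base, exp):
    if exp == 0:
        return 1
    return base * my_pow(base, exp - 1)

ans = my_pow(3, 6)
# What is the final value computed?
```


my_pow(3, 6)
= 3 * my_pow(3, 5)
= 3 * 3 * my_pow(3, 4)
= 3 * 3 * 3 * my_pow(3, 3)
= 3 * 3 * 3 * 3 * my_pow(3, 2)
= 3 * 3 * 3 * 3 * 3 * my_pow(3, 1)
= 3 * 3 * 3 * 3 * 3 * 3 * my_pow(3, 0)
= 3 * 3 * 3 * 3 * 3 * 3 * 1
= 729


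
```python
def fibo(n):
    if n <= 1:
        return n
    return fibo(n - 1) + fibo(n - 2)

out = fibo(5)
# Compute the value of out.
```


fibo(5)
= fibo(4) + fibo(3)
= (fibo(3) + fibo(2)) + fibo(3)
Computing bottom-up: fibo(0)=0, fibo(1)=1, fibo(2)=1, fibo(3)=2, fibo(4)=3, fibo(5)=5
= 5


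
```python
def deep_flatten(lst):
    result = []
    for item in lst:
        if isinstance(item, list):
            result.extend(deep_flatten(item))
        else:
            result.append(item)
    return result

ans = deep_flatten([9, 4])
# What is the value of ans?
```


deep_flatten([9, 4])
Processing each element:
  9 is not a list -> append 9
  4 is not a list -> append 4
= [9, 4]


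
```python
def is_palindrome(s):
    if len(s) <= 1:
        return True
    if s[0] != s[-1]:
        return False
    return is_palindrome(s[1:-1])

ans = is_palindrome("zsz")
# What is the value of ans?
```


is_palindrome("zsz")
"zsz": s[0]='z' == s[-1]='z' -> is_palindrome("s")
"s": len <= 1 -> True
= True


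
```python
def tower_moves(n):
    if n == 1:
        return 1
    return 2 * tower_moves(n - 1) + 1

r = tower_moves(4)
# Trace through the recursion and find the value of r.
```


tower_moves(4)
= 2 * tower_moves(3) + 1
= 2 * (2 * tower_moves(2) + 1) + 1
= 2 * (2 * (2 * tower_moves(1) + 1) + 1) + 1
Now compute bottom-up:
tower_moves(1) = 1
tower_moves(2) = 2 * 1 + 1 = 3
tower_moves(3) = 2 * 3 + 1 = 7
tower_moves(4) = 2 * 7 + 1 = 15
= 15


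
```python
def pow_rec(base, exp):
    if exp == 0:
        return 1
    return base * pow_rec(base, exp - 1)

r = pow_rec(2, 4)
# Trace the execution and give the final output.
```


pow_rec(2, 4)
= 2 * pow_rec(2, 3)
= 2 * 2 * pow_rec(2, 2)
= 2 * 2 * 2 * pow_rec(2, 1)
= 2 * 2 * 2 * 2 * pow_rec(2, 0)
= 2 * 2 * 2 * 2 * 1
= 16


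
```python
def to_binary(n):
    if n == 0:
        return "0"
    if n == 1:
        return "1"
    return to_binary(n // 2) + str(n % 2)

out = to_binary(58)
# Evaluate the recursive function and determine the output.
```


to_binary(58)
= to_binary(29) + "0"
= to_binary(14) + "1" + "0"
= to_binary(7) + "0" + "1" + "0"
= to_binary(3) + "1" + "0" + "1" + "0"
= to_binary(1) + "1" + "1" + "0" + "1" + "0"
= "1" + "1" + "1" + "0" + "1" + "0"
= "111010"


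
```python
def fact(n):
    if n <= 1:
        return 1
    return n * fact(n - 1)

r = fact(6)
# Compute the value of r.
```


fact(6)
= 6 * fact(5)
= 6 * 5 * fact(4)
= 6 * 5 * 4 * fact(3)
= 6 * 5 * 4 * 3 * fact(2)
= 6 * 5 * 4 * 3 * 2 * fact(1)
= 6 * 5 * 4 * 3 * 2 * 1
= 720


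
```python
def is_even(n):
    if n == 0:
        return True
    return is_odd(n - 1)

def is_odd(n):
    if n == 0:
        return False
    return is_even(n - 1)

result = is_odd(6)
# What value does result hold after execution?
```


is_odd(6)
= is_even(5)
= is_odd(4)
= is_even(3)
= is_odd(2)
= is_even(1)
= is_odd(0)
n == 0: return False
= False


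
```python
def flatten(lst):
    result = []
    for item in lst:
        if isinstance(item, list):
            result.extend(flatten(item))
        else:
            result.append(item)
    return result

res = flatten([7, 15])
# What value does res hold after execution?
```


flatten([7, 15])
Processing each element:
  7 is not a list -> append 7
  15 is not a list -> append 15
= [7, 15]


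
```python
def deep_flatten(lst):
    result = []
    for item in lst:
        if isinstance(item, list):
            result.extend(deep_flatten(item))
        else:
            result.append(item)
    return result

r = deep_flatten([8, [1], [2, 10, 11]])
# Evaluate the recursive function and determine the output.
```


deep_flatten([8, [1], [2, 10, 11]])
Processing each element:
  8 is not a list -> append 8
  [1] is a list -> deep_flatten recursively -> [1]
  [2, 10, 11] is a list -> deep_flatten recursively -> [2, 10, 11]
= [8, 1, 2, 10, 11]


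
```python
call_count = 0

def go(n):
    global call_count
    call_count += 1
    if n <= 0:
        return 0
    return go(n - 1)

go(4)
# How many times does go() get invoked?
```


go(4) calls go(3) calls ... calls go(0)
Total calls: 4 + 1 (for base case) = 5


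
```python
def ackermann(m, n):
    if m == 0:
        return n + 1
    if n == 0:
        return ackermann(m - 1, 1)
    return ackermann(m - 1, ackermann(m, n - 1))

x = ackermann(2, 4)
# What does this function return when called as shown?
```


ackermann(2, 4)
= ackermann(1, ackermann(2, 3))
First compute ackermann(2, 3) = 9
= ackermann(1, 9)
= 11


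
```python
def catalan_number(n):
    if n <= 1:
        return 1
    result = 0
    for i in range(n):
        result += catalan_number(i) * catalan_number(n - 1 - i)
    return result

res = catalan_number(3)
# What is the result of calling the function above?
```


catalan_number(3)
= sum of catalan_number(i) * catalan_number(3-1-i) for i in 0..2
First compute sub-values bottom-up:
  catalan_number(0) = 1, catalan_number(1) = 1
  catalan_number(2) = 1*1 + 1*1 = 2
Now catalan_number(3):
  catalan_number(0)*catalan_number(2) = 1*2 = 2
  catalan_number(1)*catalan_number(1) = 1*1 = 1
  catalan_number(2)*catalan_number(0) = 2*1 = 2
= 2 + 1 + 2
= 5


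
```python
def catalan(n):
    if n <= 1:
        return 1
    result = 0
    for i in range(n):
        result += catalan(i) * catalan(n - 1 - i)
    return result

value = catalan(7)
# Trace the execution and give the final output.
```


catalan(7)
= sum of catalan(i) * catalan(7-1-i) for i in 0..6
First compute sub-values bottom-up:
  catalan(0) = 1, catalan(1) = 1
  catalan(2) = 1*1 + 1*1 = 2
  catalan(3) = 1*2 + 1*1 + 2*1 = 5
  catalan(4) = 1*5 + 1*2 + 2*1 + 5*1 = 14
  catalan(5) = 1*14 + 1*5 + 2*2 + 5*1 + 14*1 = 42
  catalan(6) = 1*42 + 1*14 + 2*5 + 5*2 + 14*1 + 42*1 = 132
Now catalan(7):
  catalan(0)*catalan(6) = 1*132 = 132
  catalan(1)*catalan(5) = 1*42 = 42
  catalan(2)*catalan(4) = 2*14 = 28
  catalan(3)*catalan(3) = 5*5 = 25
  catalan(4)*catalan(2) = 14*2 = 28
  catalan(5)*catalan(1) = 42*1 = 42
  catalan(6)*catalan(0) = 132*1 = 132
= 132 + 42 + 28 + 25 + 28 + 42 + 132
= 429


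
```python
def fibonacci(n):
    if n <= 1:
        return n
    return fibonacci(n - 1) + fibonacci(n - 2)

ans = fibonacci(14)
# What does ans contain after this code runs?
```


fibonacci(14)
= fibonacci(13) + fibonacci(12)
= (fibonacci(12) + fibonacci(11)) + fibonacci(12)
Computing bottom-up: fibonacci(0)=0, fibonacci(1)=1, fibonacci(2)=1, fibonacci(3)=2, fibonacci(4)=3, fibonacci(5)=5, fibonacci(6)=8, fibonacci(7)=13, fibonacci(8)=21, fibonacci(9)=34, fibonacci(10)=55, fibonacci(11)=89, fibonacci(12)=144, fibonacci(13)=233, fibonacci(14)=377
= 377


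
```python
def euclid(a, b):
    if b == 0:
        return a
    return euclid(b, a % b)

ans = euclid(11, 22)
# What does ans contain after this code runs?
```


euclid(11, 22)
= euclid(22, 11 % 22) = euclid(22, 11)
= euclid(11, 22 % 11) = euclid(11, 0)
b == 0, return a = 11
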